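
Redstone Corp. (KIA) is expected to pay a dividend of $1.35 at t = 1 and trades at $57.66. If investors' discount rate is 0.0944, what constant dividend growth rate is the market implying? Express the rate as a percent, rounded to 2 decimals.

From P₀ = D₁/(r − g), the implied growth is g = r − D₁/P₀.
g = 0.0944 − 1.35/57.66 = 0.0944 − 0.02341 = 0.07099

7.10%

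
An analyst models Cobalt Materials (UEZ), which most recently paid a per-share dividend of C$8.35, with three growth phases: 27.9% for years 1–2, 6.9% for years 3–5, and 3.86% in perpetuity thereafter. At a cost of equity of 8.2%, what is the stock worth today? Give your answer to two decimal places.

Three-stage DDM. Project D₁…D_5; terminal Gordon value at t=5 with g = 0.0386; discount at r = 0.082.
D_1 = 10.6796
D_2 = 13.6593
D_3 = 14.6018
D_4 = 15.6093
D_5 = 16.6863
TV_5 = 17.3304/(0.082−0.0386) = 399.3184
P₀ = Σ Dₜ/(1+r)ᵗ + TV_5/(1+r)^5 = 324.9723

C$324.97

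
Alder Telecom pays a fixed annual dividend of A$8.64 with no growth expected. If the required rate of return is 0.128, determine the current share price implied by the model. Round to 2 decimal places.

A$67.50

Zero-growth DDM (perpetuity): P₀ = D/r = 8.64 / 0.128 = 67.5000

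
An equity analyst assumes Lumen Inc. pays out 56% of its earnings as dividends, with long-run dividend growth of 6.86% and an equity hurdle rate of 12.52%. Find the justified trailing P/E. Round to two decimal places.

10.57

Justified trailing P/E = b(1+g)/(r−g) = 0.56×(1+0.0686)/(0.1252−0.0686) = 10.5727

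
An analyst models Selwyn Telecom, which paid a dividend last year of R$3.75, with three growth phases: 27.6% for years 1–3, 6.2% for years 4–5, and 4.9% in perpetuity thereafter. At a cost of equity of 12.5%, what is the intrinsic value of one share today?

R$91.89

Three-stage DDM. Project D₁…D_5; terminal Gordon value at t=5 with g = 0.049; discount at r = 0.125.
D_1 = 4.7850
D_2 = 6.1057
D_3 = 7.7908
D_4 = 8.2739
D_5 = 8.7868
TV_5 = 9.2174/(0.125−0.049) = 121.2814
P₀ = Σ Dₜ/(1+r)ᵗ + TV_5/(1+r)^5 = 91.8933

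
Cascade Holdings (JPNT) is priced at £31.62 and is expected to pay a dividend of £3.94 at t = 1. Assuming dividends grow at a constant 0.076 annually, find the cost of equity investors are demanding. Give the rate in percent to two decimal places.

Rearranging the constant-growth DDM: r = D₁/P₀ + g.
r = 3.9400 / 31.62 + 0.076 = 0.12460 + 0.076 = 0.20060

20.06%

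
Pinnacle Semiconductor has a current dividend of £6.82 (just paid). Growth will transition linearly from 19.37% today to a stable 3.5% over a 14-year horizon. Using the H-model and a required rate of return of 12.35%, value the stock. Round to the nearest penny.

H-model: P₀ = D₀[(1+g_L) + H(g_S−g_L)]/(r−g_L), with H = 14/2 = 7.
P₀ = 6.82 × [(1+0.035) + 7×(0.1937−0.035)] / (0.1235−0.035)
   = 6.82 × 2.1459 / 0.0885 = 165.3677

£165.37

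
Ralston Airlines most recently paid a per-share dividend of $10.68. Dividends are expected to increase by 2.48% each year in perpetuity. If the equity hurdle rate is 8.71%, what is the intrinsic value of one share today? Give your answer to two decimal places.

Gordon growth model: P₀ = D₁/(r − g). D₁ = 10.68 × (1 + 0.0248) = 10.9449.
P₀ = 10.9449 / (0.0871 − 0.0248) = 10.9449 / 0.0623 = 175.6800

$175.68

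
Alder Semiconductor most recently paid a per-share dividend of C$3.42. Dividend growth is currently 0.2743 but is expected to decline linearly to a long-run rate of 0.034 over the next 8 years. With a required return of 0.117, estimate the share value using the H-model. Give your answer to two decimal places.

C$82.21

H-model: P₀ = D₀[(1+g_L) + H(g_S−g_L)]/(r−g_L), with H = 8/2 = 4.
P₀ = 3.42 × [(1+0.034) + 4×(0.2743−0.034)] / (0.117−0.034)
   = 3.42 × 1.9952 / 0.083 = 82.2119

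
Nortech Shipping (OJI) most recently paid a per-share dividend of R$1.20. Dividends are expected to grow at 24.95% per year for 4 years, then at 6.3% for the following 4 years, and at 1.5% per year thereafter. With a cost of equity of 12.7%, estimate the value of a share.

Three-stage DDM. Project D₁…D_8; terminal Gordon value at t=8 with g = 0.015; discount at r = 0.127.
D_1 = 1.4994
D_2 = 1.8735
D_3 = 2.3409
D_4 = 2.9250
D_5 = 3.1093
D_6 = 3.3052
D_7 = 3.5134
D_8 = 3.7347
TV_8 = 3.7908/(0.127−0.015) = 33.8460
P₀ = Σ Dₜ/(1+r)ᵗ + TV_8/(1+r)^8 = 25.5389

R$25.54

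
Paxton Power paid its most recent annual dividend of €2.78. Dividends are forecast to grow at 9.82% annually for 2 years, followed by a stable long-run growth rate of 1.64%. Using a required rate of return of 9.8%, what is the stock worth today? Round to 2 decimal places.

€40.20

Two-stage DDM. Project D₁…D_2 at 0.0982, terminal growth 0.0164, discount at r = 0.098.
D_1 = 3.0530
D_2 = 3.3528
Terminal value at t=2: TV = D_3/(r−g) = 3.4078/(0.098−0.0164) = 41.7621
P₀ = 3.0530/(1+0.098)^1 + 3.3528/(1+0.098)^2 + 41.7621/(1+0.098)^2 = 40.2015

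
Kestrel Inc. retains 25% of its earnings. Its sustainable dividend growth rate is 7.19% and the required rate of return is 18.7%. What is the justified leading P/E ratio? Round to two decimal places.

6.52

Payout ratio b = 1 − 0.25 = 0.75.
Justified leading P/E = b/(r−g) = 0.75/(0.187−0.0719) = 6.5161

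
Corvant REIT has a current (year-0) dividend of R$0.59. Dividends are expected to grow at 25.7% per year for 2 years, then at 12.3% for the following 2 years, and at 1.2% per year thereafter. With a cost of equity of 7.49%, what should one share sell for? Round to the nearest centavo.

R$17.39

Three-stage DDM. Project D₁…D_4; terminal Gordon value at t=4 with g = 0.012; discount at r = 0.0749.
D_1 = 0.7416
D_2 = 0.9322
D_3 = 1.0469
D_4 = 1.1757
TV_4 = 1.1898/(0.0749−0.012) = 18.9152
P₀ = Σ Dₜ/(1+r)ᵗ + TV_4/(1+r)^4 = 17.3894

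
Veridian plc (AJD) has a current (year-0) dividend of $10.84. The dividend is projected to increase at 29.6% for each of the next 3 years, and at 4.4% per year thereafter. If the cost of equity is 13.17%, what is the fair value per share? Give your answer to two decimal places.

Two-stage DDM. Project D₁…D_3 at 0.296, terminal growth 0.044, discount at r = 0.1317.
D_1 = 14.0486
D_2 = 18.2070
D_3 = 23.5963
Terminal value at t=3: TV = D_4/(r−g) = 24.6346/(0.1317−0.044) = 280.8958
P₀ = 14.0486/(1+0.1317)^1 + 18.2070/(1+0.1317)^2 + 23.5963/(1+0.1317)^3 + 280.8958/(1+0.1317)^3 = 236.7084

$236.71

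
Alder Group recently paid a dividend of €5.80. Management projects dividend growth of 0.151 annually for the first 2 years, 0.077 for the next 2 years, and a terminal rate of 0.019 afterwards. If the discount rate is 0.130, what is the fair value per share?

€73.31

Three-stage DDM. Project D₁…D_4; terminal Gordon value at t=4 with g = 0.019; discount at r = 0.13.
D_1 = 6.6758
D_2 = 7.6838
D_3 = 8.2755
D_4 = 8.9127
TV_4 = 9.0821/(0.13−0.019) = 81.8203
P₀ = Σ Dₜ/(1+r)ᵗ + TV_4/(1+r)^4 = 73.3090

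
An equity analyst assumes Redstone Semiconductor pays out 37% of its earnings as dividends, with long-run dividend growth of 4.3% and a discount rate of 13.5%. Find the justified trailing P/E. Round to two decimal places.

Justified trailing P/E = b(1+g)/(r−g) = 0.37×(1+0.043)/(0.135−0.043) = 4.1947

4.19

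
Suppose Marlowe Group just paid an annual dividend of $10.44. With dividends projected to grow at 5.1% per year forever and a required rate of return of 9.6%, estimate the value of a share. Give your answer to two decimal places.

$243.83

Gordon growth model: P₀ = D₁/(r − g). D₁ = 10.44 × (1 + 0.051) = 10.9724.
P₀ = 10.9724 / (0.096 − 0.051) = 10.9724 / 0.045 = 243.8320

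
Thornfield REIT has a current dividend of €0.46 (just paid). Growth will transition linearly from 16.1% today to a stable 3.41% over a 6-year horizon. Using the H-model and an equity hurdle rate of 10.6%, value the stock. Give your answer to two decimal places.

H-model: P₀ = D₀[(1+g_L) + H(g_S−g_L)]/(r−g_L), with H = 6/2 = 3.
P₀ = 0.46 × [(1+0.0341) + 3×(0.161−0.0341)] / (0.106−0.0341)
   = 0.46 × 1.4148 / 0.0719 = 9.0516

€9.05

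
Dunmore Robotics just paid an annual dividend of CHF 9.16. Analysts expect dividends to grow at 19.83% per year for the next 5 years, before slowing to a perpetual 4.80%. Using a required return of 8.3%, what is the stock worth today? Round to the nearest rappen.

CHF 517.53

Two-stage DDM. Project D₁…D_5 at 0.1983, terminal growth 0.048, discount at r = 0.083.
D_1 = 10.9764
D_2 = 13.1531
D_3 = 15.7613
D_4 = 18.8868
D_5 = 22.6320
Terminal value at t=5: TV = D_6/(r−g) = 23.7184/(0.083−0.048) = 677.6673
P₀ = 10.9764/(1+0.083)^1 + 13.1531/(1+0.083)^2 + 15.7613/(1+0.083)^3 + 18.8868/(1+0.083)^4 + 22.6320/(1+0.083)^5 + 677.6673/(1+0.083)^5 = 517.5339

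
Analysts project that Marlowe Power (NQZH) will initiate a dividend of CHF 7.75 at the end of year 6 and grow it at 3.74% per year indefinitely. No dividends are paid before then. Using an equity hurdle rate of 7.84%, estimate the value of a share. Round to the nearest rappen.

Deferred-dividend DDM. At t=5 the remaining stream is a growing perpetuity with first payment D_6 = 7.75.
V_5 = D_6/(r−g) = 7.75/(0.0784−0.0374) = 189.0244
P₀ = V_5/(1+r)^5 = 189.0244/(1+0.0784)^5 = 129.6040

CHF 129.60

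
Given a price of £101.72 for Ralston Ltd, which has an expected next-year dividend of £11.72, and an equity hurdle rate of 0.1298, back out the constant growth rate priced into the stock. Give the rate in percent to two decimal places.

1.46%

From P₀ = D₁/(r − g), the implied growth is g = r − D₁/P₀.
g = 0.1298 − 11.72/101.72 = 0.1298 − 0.11522 = 0.01458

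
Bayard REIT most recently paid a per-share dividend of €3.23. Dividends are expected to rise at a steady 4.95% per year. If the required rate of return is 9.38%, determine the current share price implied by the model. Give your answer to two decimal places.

€76.52

Gordon growth model: P₀ = D₁/(r − g). D₁ = 3.23 × (1 + 0.0495) = 3.3899.
P₀ = 3.3899 / (0.0938 − 0.0495) = 3.3899 / 0.0443 = 76.5211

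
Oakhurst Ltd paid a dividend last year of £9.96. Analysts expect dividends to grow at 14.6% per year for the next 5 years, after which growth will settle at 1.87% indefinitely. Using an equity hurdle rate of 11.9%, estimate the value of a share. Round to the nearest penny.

£167.49

Two-stage DDM. Project D₁…D_5 at 0.146, terminal growth 0.0187, discount at r = 0.119.
D_1 = 11.4142
D_2 = 13.0806
D_3 = 14.9904
D_4 = 17.1790
D_5 = 19.6871
Terminal value at t=5: TV = D_6/(r−g) = 20.0553/(0.119−0.0187) = 199.9529
P₀ = 11.4142/(1+0.119)^1 + 13.0806/(1+0.119)^2 + 14.9904/(1+0.119)^3 + 17.1790/(1+0.119)^4 + 19.6871/(1+0.119)^5 + 199.9529/(1+0.119)^5 = 167.4895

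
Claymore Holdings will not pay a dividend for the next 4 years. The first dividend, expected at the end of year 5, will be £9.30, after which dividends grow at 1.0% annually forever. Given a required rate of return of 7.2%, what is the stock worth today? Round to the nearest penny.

Deferred-dividend DDM. At t=4 the remaining stream is a growing perpetuity with first payment D_5 = 9.30.
V_4 = D_5/(r−g) = 9.30/(0.072−0.01) = 150.0000
P₀ = V_4/(1+r)^4 = 150.0000/(1+0.072)^4 = 113.5827

£113.58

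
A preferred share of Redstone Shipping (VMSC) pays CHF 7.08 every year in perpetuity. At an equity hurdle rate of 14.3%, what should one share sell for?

Zero-growth DDM (perpetuity): P₀ = D/r = 7.08 / 0.143 = 49.5105

CHF 49.51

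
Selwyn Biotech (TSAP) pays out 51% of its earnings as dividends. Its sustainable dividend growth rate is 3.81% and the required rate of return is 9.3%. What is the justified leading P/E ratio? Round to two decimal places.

9.29

Justified leading P/E = b/(r−g) = 0.51/(0.093−0.0381) = 9.2896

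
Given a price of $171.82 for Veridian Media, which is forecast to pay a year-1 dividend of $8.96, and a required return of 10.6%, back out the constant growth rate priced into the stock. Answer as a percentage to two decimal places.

5.39%

From P₀ = D₁/(r − g), the implied growth is g = r − D₁/P₀.
g = 0.106 − 8.96/171.82 = 0.106 − 0.05215 = 0.05385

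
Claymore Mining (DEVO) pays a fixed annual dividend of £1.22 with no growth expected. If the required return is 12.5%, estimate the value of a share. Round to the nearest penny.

£9.76

Zero-growth DDM (perpetuity): P₀ = D/r = 1.22 / 0.125 = 9.7600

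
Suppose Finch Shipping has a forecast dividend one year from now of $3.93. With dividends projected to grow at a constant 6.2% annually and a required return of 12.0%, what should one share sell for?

Gordon growth model: P₀ = D₁/(r − g), with D₁ = 3.93 given directly.
P₀ = 3.9300 / (0.12 − 0.062) = 3.9300 / 0.058 = 67.7586

$67.76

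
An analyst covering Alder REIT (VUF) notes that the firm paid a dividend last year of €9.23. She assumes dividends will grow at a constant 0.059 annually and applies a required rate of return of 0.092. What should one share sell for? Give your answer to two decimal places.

€296.20

Gordon growth model: P₀ = D₁/(r − g). D₁ = 9.23 × (1 + 0.059) = 9.7746.
P₀ = 9.7746 / (0.092 − 0.059) = 9.7746 / 0.033 = 296.1991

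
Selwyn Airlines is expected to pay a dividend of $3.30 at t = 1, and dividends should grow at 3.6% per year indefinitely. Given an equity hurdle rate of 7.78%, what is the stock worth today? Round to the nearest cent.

Gordon growth model: P₀ = D₁/(r − g), with D₁ = 3.30 given directly.
P₀ = 3.3000 / (0.0778 − 0.036) = 3.3000 / 0.0418 = 78.9474

$78.95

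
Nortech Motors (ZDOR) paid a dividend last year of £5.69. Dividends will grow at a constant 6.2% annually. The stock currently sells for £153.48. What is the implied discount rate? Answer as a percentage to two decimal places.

Rearranging the constant-growth DDM: r = D₁/P₀ + g.
D₁ = 5.69 × (1 + 0.062) = 6.0428.
r = 6.0428 / 153.48 + 0.062 = 0.03937 + 0.062 = 0.10137

10.14%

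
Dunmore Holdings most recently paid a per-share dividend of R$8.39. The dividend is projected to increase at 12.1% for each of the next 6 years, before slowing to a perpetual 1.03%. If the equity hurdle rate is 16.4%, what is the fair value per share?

Two-stage DDM. Project D₁…D_6 at 0.121, terminal growth 0.0103, discount at r = 0.164.
D_1 = 9.4052
D_2 = 10.5432
D_3 = 11.8189
D_4 = 13.2490
D_5 = 14.8522
D_6 = 16.6493
Terminal value at t=6: TV = D_7/(r−g) = 16.8208/(0.164−0.0103) = 109.4390
P₀ = 9.4052/(1+0.164)^1 + 10.5432/(1+0.164)^2 + 11.8189/(1+0.164)^3 + 13.2490/(1+0.164)^4 + 14.8522/(1+0.164)^5 + 16.6493/(1+0.164)^6 + 109.4390/(1+0.164)^6 = 88.2177

R$88.22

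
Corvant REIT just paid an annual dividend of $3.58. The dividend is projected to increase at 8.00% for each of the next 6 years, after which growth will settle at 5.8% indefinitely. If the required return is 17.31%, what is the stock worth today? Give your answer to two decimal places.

Two-stage DDM. Project D₁…D_6 at 0.08, terminal growth 0.058, discount at r = 0.1731.
D_1 = 3.8664
D_2 = 4.1757
D_3 = 4.5098
D_4 = 4.8706
D_5 = 5.2602
D_6 = 5.6810
Terminal value at t=6: TV = D_7/(r−g) = 6.0105/(0.1731−0.058) = 52.2199
P₀ = 3.8664/(1+0.1731)^1 + 4.1757/(1+0.1731)^2 + 4.5098/(1+0.1731)^3 + 4.8706/(1+0.1731)^4 + 5.2602/(1+0.1731)^5 + 5.6810/(1+0.1731)^6 + 52.2199/(1+0.1731)^6 = 36.2797

$36.28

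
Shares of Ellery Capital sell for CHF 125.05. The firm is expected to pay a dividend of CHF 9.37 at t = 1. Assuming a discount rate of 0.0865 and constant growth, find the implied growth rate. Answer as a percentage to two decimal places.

1.16%

From P₀ = D₁/(r − g), the implied growth is g = r − D₁/P₀.
g = 0.0865 − 9.37/125.05 = 0.0865 − 0.07493 = 0.01157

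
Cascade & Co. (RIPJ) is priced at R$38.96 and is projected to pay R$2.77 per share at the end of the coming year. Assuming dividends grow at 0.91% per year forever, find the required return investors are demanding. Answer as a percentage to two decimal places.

Rearranging the constant-growth DDM: r = D₁/P₀ + g.
r = 2.7700 / 38.96 + 0.0091 = 0.07110 + 0.0091 = 0.08020

8.02%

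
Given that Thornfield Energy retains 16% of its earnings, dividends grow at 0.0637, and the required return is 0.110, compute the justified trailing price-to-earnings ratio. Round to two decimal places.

19.30

Payout ratio b = 1 − 0.16 = 0.84.
Justified trailing P/E = b(1+g)/(r−g) = 0.84×(1+0.0637)/(0.11−0.0637) = 19.2982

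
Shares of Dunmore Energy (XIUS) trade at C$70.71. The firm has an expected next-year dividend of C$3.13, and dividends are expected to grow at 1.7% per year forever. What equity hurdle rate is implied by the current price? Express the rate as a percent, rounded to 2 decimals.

6.13%

Rearranging the constant-growth DDM: r = D₁/P₀ + g.
r = 3.1300 / 70.71 + 0.017 = 0.04427 + 0.017 = 0.06127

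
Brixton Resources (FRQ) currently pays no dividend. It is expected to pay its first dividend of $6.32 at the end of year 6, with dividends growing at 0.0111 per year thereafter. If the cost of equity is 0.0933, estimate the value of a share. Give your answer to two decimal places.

$49.22

Deferred-dividend DDM. At t=5 the remaining stream is a growing perpetuity with first payment D_6 = 6.32.
V_5 = D_6/(r−g) = 6.32/(0.0933−0.0111) = 76.8856
P₀ = V_5/(1+r)^5 = 76.8856/(1+0.0933)^5 = 49.2208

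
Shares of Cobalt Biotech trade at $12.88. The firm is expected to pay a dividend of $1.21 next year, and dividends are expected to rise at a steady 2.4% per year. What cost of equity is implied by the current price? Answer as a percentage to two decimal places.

Rearranging the constant-growth DDM: r = D₁/P₀ + g.
r = 1.2100 / 12.88 + 0.024 = 0.09394 + 0.024 = 0.11794

11.79%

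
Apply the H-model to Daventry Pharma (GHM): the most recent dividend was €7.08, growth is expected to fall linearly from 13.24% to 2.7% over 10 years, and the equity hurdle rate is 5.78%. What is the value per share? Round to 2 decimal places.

€357.22

H-model: P₀ = D₀[(1+g_L) + H(g_S−g_L)]/(r−g_L), with H = 10/2 = 5.
P₀ = 7.08 × [(1+0.027) + 5×(0.1324−0.027)] / (0.0578−0.027)
   = 7.08 × 1.5540 / 0.0308 = 357.2182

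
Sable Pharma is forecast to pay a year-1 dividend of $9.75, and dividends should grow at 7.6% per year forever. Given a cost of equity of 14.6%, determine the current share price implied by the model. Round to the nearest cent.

Gordon growth model: P₀ = D₁/(r − g), with D₁ = 9.75 given directly.
P₀ = 9.7500 / (0.146 − 0.076) = 9.7500 / 0.07 = 139.2857

$139.29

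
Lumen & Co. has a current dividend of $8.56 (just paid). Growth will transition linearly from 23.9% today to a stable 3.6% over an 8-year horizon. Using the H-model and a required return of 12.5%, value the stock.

$177.74

H-model: P₀ = D₀[(1+g_L) + H(g_S−g_L)]/(r−g_L), with H = 8/2 = 4.
P₀ = 8.56 × [(1+0.036) + 4×(0.239−0.036)] / (0.125−0.036)
   = 8.56 × 1.8480 / 0.089 = 177.7402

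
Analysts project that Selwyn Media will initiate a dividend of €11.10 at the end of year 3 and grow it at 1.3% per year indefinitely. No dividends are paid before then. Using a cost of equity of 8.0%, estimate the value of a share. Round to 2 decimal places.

€142.04

Deferred-dividend DDM. At t=2 the remaining stream is a growing perpetuity with first payment D_3 = 11.10.
V_2 = D_3/(r−g) = 11.10/(0.08−0.013) = 165.6716
P₀ = V_2/(1+r)^2 = 165.6716/(1+0.08)^2 = 142.0367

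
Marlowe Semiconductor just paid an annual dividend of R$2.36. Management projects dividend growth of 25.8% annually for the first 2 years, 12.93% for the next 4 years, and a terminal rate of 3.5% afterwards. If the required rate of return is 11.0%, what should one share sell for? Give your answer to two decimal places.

Three-stage DDM. Project D₁…D_6; terminal Gordon value at t=6 with g = 0.035; discount at r = 0.11.
D_1 = 2.9689
D_2 = 3.7349
D_3 = 4.2178
D_4 = 4.7631
D_5 = 5.3790
D_6 = 6.0745
TV_6 = 6.2871/(0.11−0.035) = 83.8281
P₀ = Σ Dₜ/(1+r)ᵗ + TV_6/(1+r)^6 = 63.1853

R$63.19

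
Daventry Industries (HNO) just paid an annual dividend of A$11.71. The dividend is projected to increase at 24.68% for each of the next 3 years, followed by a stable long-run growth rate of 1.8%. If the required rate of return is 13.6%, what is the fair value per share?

Two-stage DDM. Project D₁…D_3 at 0.2468, terminal growth 0.018, discount at r = 0.136.
D_1 = 14.6000
D_2 = 18.2033
D_3 = 22.6959
Terminal value at t=3: TV = D_4/(r−g) = 23.1044/(0.136−0.018) = 195.8002
P₀ = 14.6000/(1+0.136)^1 + 18.2033/(1+0.136)^2 + 22.6959/(1+0.136)^3 + 195.8002/(1+0.136)^3 = 175.9998

A$176.00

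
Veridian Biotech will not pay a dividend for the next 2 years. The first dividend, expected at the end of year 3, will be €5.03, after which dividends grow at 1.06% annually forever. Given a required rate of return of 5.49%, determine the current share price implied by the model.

Deferred-dividend DDM. At t=2 the remaining stream is a growing perpetuity with first payment D_3 = 5.03.
V_2 = D_3/(r−g) = 5.03/(0.0549−0.0106) = 113.5440
P₀ = V_2/(1+r)^2 = 113.5440/(1+0.0549)^2 = 102.0332

€102.03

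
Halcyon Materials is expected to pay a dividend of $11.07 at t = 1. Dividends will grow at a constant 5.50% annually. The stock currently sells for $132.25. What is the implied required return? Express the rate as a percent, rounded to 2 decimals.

13.87%

Rearranging the constant-growth DDM: r = D₁/P₀ + g.
r = 11.0700 / 132.25 + 0.055 = 0.08371 + 0.055 = 0.13871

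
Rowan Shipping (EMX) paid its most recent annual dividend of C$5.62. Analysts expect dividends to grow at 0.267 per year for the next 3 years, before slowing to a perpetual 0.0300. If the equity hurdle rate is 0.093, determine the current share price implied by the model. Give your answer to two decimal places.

Two-stage DDM. Project D₁…D_3 at 0.267, terminal growth 0.03, discount at r = 0.093.
D_1 = 7.1205
D_2 = 9.0217
D_3 = 11.4305
Terminal value at t=3: TV = D_4/(r−g) = 11.7734/(0.093−0.03) = 186.8800
P₀ = 7.1205/(1+0.093)^1 + 9.0217/(1+0.093)^2 + 11.4305/(1+0.093)^3 + 186.8800/(1+0.093)^3 = 165.9411

C$165.94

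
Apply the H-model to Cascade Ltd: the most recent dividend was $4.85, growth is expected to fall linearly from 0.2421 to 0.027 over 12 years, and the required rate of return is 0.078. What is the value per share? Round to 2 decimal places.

$220.40

H-model: P₀ = D₀[(1+g_L) + H(g_S−g_L)]/(r−g_L), with H = 12/2 = 6.
P₀ = 4.85 × [(1+0.027) + 6×(0.2421−0.027)] / (0.078−0.027)
   = 4.85 × 2.3176 / 0.051 = 220.3992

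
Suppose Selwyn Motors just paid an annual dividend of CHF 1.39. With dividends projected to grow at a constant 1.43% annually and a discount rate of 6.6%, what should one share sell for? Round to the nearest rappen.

Gordon growth model: P₀ = D₁/(r − g). D₁ = 1.39 × (1 + 0.0143) = 1.4099.
P₀ = 1.4099 / (0.066 − 0.0143) = 1.4099 / 0.0517 = 27.2703

CHF 27.27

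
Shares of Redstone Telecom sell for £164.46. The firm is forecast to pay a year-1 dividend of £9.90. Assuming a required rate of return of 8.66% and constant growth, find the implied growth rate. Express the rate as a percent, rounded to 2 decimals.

From P₀ = D₁/(r − g), the implied growth is g = r − D₁/P₀.
g = 0.0866 − 9.90/164.46 = 0.0866 − 0.06020 = 0.02640

2.64%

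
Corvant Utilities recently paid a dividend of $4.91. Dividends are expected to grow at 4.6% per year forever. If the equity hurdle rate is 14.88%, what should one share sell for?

Gordon growth model: P₀ = D₁/(r − g). D₁ = 4.91 × (1 + 0.046) = 5.1359.
P₀ = 5.1359 / (0.1488 − 0.046) = 5.1359 / 0.1028 = 49.9597

$49.96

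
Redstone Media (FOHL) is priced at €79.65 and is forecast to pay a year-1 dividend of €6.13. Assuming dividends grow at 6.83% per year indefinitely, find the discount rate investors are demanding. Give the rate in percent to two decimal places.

14.53%

Rearranging the constant-growth DDM: r = D₁/P₀ + g.
r = 6.1300 / 79.65 + 0.0683 = 0.07696 + 0.0683 = 0.14526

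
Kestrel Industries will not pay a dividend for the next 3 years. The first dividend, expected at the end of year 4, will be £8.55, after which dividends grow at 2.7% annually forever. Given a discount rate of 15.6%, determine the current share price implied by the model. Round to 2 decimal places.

£42.90

Deferred-dividend DDM. At t=3 the remaining stream is a growing perpetuity with first payment D_4 = 8.55.
V_3 = D_4/(r−g) = 8.55/(0.156−0.027) = 66.2791
P₀ = V_3/(1+r)^3 = 66.2791/(1+0.156)^3 = 42.9045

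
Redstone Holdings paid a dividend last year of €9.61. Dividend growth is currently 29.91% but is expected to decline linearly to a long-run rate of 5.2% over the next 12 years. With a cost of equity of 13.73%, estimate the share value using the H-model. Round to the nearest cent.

€285.55

H-model: P₀ = D₀[(1+g_L) + H(g_S−g_L)]/(r−g_L), with H = 12/2 = 6.
P₀ = 9.61 × [(1+0.052) + 6×(0.2991−0.052)] / (0.1373−0.052)
   = 9.61 × 2.5346 / 0.0853 = 285.5511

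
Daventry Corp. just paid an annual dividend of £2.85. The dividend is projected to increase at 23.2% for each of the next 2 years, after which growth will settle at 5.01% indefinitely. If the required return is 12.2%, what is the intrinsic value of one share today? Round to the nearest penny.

£56.75

Two-stage DDM. Project D₁…D_2 at 0.232, terminal growth 0.0501, discount at r = 0.122.
D_1 = 3.5112
D_2 = 4.3258
Terminal value at t=2: TV = D_3/(r−g) = 4.5425/(0.122−0.0501) = 63.1783
P₀ = 3.5112/(1+0.122)^1 + 4.3258/(1+0.122)^2 + 63.1783/(1+0.122)^2 = 56.7516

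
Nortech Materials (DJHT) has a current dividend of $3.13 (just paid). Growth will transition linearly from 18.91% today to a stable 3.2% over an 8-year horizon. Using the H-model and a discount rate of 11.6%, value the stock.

$61.87

H-model: P₀ = D₀[(1+g_L) + H(g_S−g_L)]/(r−g_L), with H = 8/2 = 4.
P₀ = 3.13 × [(1+0.032) + 4×(0.1891−0.032)] / (0.116−0.032)
   = 3.13 × 1.6604 / 0.084 = 61.8697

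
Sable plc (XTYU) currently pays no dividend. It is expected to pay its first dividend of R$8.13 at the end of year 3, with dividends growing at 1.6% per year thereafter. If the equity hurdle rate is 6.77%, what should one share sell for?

Deferred-dividend DDM. At t=2 the remaining stream is a growing perpetuity with first payment D_3 = 8.13.
V_2 = D_3/(r−g) = 8.13/(0.0677−0.016) = 157.2534
P₀ = V_2/(1+r)^2 = 157.2534/(1+0.0677)^2 = 137.9436

R$137.94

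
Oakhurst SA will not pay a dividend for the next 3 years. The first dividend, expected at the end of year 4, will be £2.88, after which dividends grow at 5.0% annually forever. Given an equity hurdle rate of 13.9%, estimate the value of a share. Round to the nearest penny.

£21.90

Deferred-dividend DDM. At t=3 the remaining stream is a growing perpetuity with first payment D_4 = 2.88.
V_3 = D_4/(r−g) = 2.88/(0.139−0.05) = 32.3596
P₀ = V_3/(1+r)^3 = 32.3596/(1+0.139)^3 = 21.8994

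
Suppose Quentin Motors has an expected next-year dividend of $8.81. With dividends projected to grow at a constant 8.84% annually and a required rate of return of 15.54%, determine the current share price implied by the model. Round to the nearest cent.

Gordon growth model: P₀ = D₁/(r − g), with D₁ = 8.81 given directly.
P₀ = 8.8100 / (0.1554 − 0.0884) = 8.8100 / 0.067 = 131.4925

$131.49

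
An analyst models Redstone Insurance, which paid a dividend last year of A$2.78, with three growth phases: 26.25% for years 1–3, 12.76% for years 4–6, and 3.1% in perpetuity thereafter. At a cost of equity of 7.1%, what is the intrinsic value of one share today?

A$163.83

Three-stage DDM. Project D₁…D_6; terminal Gordon value at t=6 with g = 0.031; discount at r = 0.071.
D_1 = 3.5097
D_2 = 4.4311
D_3 = 5.5942
D_4 = 6.3080
D_5 = 7.1129
D_6 = 8.0206
TV_6 = 8.2692/(0.071−0.031) = 206.7297
P₀ = Σ Dₜ/(1+r)ᵗ + TV_6/(1+r)^6 = 163.8334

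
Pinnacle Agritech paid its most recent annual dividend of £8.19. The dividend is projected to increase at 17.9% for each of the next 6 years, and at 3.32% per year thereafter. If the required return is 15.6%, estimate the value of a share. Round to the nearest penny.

Two-stage DDM. Project D₁…D_6 at 0.179, terminal growth 0.0332, discount at r = 0.156.
D_1 = 9.6560
D_2 = 11.3844
D_3 = 13.4222
D_4 = 15.8248
D_5 = 18.6575
D_6 = 21.9972
Terminal value at t=6: TV = D_7/(r−g) = 22.7275/(0.156−0.0332) = 185.0771
P₀ = 9.6560/(1+0.156)^1 + 11.3844/(1+0.156)^2 + 13.4222/(1+0.156)^3 + 15.8248/(1+0.156)^4 + 18.6575/(1+0.156)^5 + 21.9972/(1+0.156)^6 + 185.0771/(1+0.156)^6 = 130.2320

£130.23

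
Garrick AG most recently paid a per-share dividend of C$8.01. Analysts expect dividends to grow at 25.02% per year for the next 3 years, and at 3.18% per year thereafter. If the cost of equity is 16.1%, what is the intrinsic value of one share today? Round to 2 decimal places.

Two-stage DDM. Project D₁…D_3 at 0.2502, terminal growth 0.0318, discount at r = 0.161.
D_1 = 10.0141
D_2 = 12.5196
D_3 = 15.6520
Terminal value at t=3: TV = D_4/(r−g) = 16.1498/(0.161−0.0318) = 124.9983
P₀ = 10.0141/(1+0.161)^1 + 12.5196/(1+0.161)^2 + 15.6520/(1+0.161)^3 + 124.9983/(1+0.161)^3 = 107.7896

C$107.79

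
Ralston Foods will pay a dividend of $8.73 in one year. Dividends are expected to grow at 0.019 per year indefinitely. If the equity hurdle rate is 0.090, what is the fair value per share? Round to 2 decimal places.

$122.96

Gordon growth model: P₀ = D₁/(r − g), with D₁ = 8.73 given directly.
P₀ = 8.7300 / (0.09 − 0.019) = 8.7300 / 0.071 = 122.9577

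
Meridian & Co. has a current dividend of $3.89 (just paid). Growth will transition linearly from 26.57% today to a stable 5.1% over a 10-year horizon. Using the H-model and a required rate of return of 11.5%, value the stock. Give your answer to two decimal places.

H-model: P₀ = D₀[(1+g_L) + H(g_S−g_L)]/(r−g_L), with H = 10/2 = 5.
P₀ = 3.89 × [(1+0.051) + 5×(0.2657−0.051)] / (0.115−0.051)
   = 3.89 × 2.1245 / 0.064 = 129.1298

$129.13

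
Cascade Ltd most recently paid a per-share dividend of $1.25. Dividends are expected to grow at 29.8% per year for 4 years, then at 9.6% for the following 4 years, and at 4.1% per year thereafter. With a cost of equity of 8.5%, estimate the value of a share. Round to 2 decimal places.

$81.56

Three-stage DDM. Project D₁…D_8; terminal Gordon value at t=8 with g = 0.041; discount at r = 0.085.
D_1 = 1.6225
D_2 = 2.1060
D_3 = 2.7336
D_4 = 3.5482
D_5 = 3.8888
D_6 = 4.2622
D_7 = 4.6713
D_8 = 5.1198
TV_8 = 5.3297/(0.085−0.041) = 121.1293
P₀ = Σ Dₜ/(1+r)ᵗ + TV_8/(1+r)^8 = 81.5565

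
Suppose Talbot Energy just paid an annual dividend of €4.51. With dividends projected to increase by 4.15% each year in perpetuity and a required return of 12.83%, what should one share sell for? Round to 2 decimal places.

Gordon growth model: P₀ = D₁/(r − g). D₁ = 4.51 × (1 + 0.0415) = 4.6972.
P₀ = 4.6972 / (0.1283 − 0.0415) = 4.6972 / 0.0868 = 54.1148

€54.11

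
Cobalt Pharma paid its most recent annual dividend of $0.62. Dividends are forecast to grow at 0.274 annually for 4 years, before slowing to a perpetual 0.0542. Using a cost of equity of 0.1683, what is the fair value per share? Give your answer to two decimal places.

Two-stage DDM. Project D₁…D_4 at 0.274, terminal growth 0.0542, discount at r = 0.1683.
D_1 = 0.7899
D_2 = 1.0063
D_3 = 1.2820
D_4 = 1.6333
Terminal value at t=4: TV = D_5/(r−g) = 1.7218/(0.1683−0.0542) = 15.0906
P₀ = 0.7899/(1+0.1683)^1 + 1.0063/(1+0.1683)^2 + 1.2820/(1+0.1683)^3 + 1.6333/(1+0.1683)^4 + 15.0906/(1+0.1683)^4 = 11.1941

$11.19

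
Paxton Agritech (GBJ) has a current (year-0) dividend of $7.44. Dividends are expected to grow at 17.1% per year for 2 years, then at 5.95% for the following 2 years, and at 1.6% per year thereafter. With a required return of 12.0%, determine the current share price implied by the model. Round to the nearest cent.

Three-stage DDM. Project D₁…D_4; terminal Gordon value at t=4 with g = 0.016; discount at r = 0.12.
D_1 = 8.7122
D_2 = 10.2020
D_3 = 10.8091
D_4 = 11.4522
TV_4 = 11.6354/(0.12−0.016) = 111.8791
P₀ = Σ Dₜ/(1+r)ᵗ + TV_4/(1+r)^4 = 101.9847

$101.98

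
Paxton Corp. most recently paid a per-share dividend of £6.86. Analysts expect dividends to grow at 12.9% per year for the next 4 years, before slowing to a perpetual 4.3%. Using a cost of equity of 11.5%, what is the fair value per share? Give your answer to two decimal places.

£132.77

Two-stage DDM. Project D₁…D_4 at 0.129, terminal growth 0.043, discount at r = 0.115.
D_1 = 7.7449
D_2 = 8.7440
D_3 = 9.8720
D_4 = 11.1455
Terminal value at t=4: TV = D_5/(r−g) = 11.6248/(0.115−0.043) = 161.4551
P₀ = 7.7449/(1+0.115)^1 + 8.7440/(1+0.115)^2 + 9.8720/(1+0.115)^3 + 11.1455/(1+0.115)^4 + 161.4551/(1+0.115)^4 = 132.7728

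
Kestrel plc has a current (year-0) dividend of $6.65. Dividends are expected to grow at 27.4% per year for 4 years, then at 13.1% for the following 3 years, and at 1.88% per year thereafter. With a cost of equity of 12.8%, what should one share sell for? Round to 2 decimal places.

$170.79

Three-stage DDM. Project D₁…D_7; terminal Gordon value at t=7 with g = 0.0188; discount at r = 0.128.
D_1 = 8.4721
D_2 = 10.7935
D_3 = 13.7509
D_4 = 17.5186
D_5 = 19.8135
D_6 = 22.4091
D_7 = 25.3447
TV_7 = 25.8212/(0.128−0.0188) = 236.4577
P₀ = Σ Dₜ/(1+r)ᵗ + TV_7/(1+r)^7 = 170.7939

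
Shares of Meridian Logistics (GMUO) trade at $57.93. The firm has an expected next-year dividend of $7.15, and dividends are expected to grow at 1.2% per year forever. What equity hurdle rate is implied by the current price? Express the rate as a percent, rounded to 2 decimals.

Rearranging the constant-growth DDM: r = D₁/P₀ + g.
r = 7.1500 / 57.93 + 0.012 = 0.12342 + 0.012 = 0.13542

13.54%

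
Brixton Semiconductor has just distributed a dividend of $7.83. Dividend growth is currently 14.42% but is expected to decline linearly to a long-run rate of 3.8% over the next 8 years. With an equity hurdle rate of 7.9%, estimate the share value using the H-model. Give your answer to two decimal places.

$279.36

H-model: P₀ = D₀[(1+g_L) + H(g_S−g_L)]/(r−g_L), with H = 8/2 = 4.
P₀ = 7.83 × [(1+0.038) + 4×(0.1442−0.038)] / (0.079−0.038)
   = 7.83 × 1.4628 / 0.041 = 279.3591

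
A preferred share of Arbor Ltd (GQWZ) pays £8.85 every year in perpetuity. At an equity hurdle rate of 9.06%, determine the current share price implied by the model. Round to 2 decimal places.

£97.68

Zero-growth DDM (perpetuity): P₀ = D/r = 8.85 / 0.0906 = 97.6821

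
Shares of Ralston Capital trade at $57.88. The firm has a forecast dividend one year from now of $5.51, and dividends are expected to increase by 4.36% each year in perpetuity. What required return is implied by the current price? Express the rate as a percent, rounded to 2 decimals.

13.88%

Rearranging the constant-growth DDM: r = D₁/P₀ + g.
r = 5.5100 / 57.88 + 0.0436 = 0.09520 + 0.0436 = 0.13880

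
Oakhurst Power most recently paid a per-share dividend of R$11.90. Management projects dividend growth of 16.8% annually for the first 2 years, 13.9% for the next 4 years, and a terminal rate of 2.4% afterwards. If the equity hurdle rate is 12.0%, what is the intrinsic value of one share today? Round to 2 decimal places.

R$227.01

Three-stage DDM. Project D₁…D_6; terminal Gordon value at t=6 with g = 0.024; discount at r = 0.12.
D_1 = 13.8992
D_2 = 16.2343
D_3 = 18.4908
D_4 = 21.0611
D_5 = 23.9885
D_6 = 27.3229
TV_6 = 27.9787/(0.12−0.024) = 291.4448
P₀ = Σ Dₜ/(1+r)ᵗ + TV_6/(1+r)^6 = 227.0073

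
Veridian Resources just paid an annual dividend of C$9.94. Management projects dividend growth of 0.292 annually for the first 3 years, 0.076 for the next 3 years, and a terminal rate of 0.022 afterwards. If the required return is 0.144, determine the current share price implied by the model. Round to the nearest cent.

Three-stage DDM. Project D₁…D_6; terminal Gordon value at t=6 with g = 0.022; discount at r = 0.144.
D_1 = 12.8425
D_2 = 16.5925
D_3 = 21.4375
D_4 = 23.0667
D_5 = 24.8198
D_6 = 26.7061
TV_6 = 27.2937/(0.144−0.022) = 223.7185
P₀ = Σ Dₜ/(1+r)ᵗ + TV_6/(1+r)^6 = 176.0742

C$176.07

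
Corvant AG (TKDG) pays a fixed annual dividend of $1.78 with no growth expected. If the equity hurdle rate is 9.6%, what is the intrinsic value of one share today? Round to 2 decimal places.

Zero-growth DDM (perpetuity): P₀ = D/r = 1.78 / 0.096 = 18.5417

$18.54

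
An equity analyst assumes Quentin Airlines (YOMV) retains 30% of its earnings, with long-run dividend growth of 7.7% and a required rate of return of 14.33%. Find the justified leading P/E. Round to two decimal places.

10.56

Payout ratio b = 1 − 0.30 = 0.70.
Justified leading P/E = b/(r−g) = 0.70/(0.1433−0.077) = 10.5581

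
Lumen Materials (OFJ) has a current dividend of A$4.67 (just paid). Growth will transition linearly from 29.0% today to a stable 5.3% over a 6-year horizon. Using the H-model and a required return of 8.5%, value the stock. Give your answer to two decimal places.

H-model: P₀ = D₀[(1+g_L) + H(g_S−g_L)]/(r−g_L), with H = 6/2 = 3.
P₀ = 4.67 × [(1+0.053) + 3×(0.29−0.053)] / (0.085−0.053)
   = 4.67 × 1.7640 / 0.032 = 257.4337

A$257.43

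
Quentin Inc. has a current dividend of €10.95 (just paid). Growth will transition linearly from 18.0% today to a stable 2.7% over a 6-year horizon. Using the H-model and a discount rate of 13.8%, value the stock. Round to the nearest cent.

€146.59

H-model: P₀ = D₀[(1+g_L) + H(g_S−g_L)]/(r−g_L), with H = 6/2 = 3.
P₀ = 10.95 × [(1+0.027) + 3×(0.18−0.027)] / (0.138−0.027)
   = 10.95 × 1.4860 / 0.111 = 146.5919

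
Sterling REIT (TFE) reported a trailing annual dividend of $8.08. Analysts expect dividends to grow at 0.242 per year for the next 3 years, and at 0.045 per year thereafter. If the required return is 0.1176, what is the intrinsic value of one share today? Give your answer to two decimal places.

Two-stage DDM. Project D₁…D_3 at 0.242, terminal growth 0.045, discount at r = 0.1176.
D_1 = 10.0354
D_2 = 12.4639
D_3 = 15.4802
Terminal value at t=3: TV = D_4/(r−g) = 16.1768/(0.1176−0.045) = 222.8208
P₀ = 10.0354/(1+0.1176)^1 + 12.4639/(1+0.1176)^2 + 15.4802/(1+0.1176)^3 + 222.8208/(1+0.1176)^3 = 189.6713

$189.67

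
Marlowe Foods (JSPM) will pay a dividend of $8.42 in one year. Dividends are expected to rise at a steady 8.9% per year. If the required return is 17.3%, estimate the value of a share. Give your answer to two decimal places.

Gordon growth model: P₀ = D₁/(r − g), with D₁ = 8.42 given directly.
P₀ = 8.4200 / (0.173 − 0.089) = 8.4200 / 0.084 = 100.2381

$100.24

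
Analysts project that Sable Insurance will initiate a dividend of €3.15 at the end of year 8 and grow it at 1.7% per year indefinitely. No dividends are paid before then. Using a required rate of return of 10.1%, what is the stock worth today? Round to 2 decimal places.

€19.12

Deferred-dividend DDM. At t=7 the remaining stream is a growing perpetuity with first payment D_8 = 3.15.
V_7 = D_8/(r−g) = 3.15/(0.101−0.017) = 37.5000
P₀ = V_7/(1+r)^7 = 37.5000/(1+0.101)^7 = 19.1214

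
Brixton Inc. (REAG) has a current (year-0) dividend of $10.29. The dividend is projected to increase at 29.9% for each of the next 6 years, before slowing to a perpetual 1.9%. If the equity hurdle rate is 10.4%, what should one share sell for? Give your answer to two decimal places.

Two-stage DDM. Project D₁…D_6 at 0.299, terminal growth 0.019, discount at r = 0.104.
D_1 = 13.3667
D_2 = 17.3634
D_3 = 22.5550
D_4 = 29.2989
D_5 = 38.0593
D_6 = 49.4391
Terminal value at t=6: TV = D_7/(r−g) = 50.3784/(0.104−0.019) = 592.6872
P₀ = 13.3667/(1+0.104)^1 + 17.3634/(1+0.104)^2 + 22.5550/(1+0.104)^3 + 29.2989/(1+0.104)^4 + 38.0593/(1+0.104)^5 + 49.4391/(1+0.104)^6 + 592.6872/(1+0.104)^6 = 440.7009

$440.70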